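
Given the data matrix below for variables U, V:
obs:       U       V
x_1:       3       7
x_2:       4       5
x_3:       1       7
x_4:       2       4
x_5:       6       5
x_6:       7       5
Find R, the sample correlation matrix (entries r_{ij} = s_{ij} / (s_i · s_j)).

Step 1 — column means:
  mean(U) = (3 + 4 + 1 + 2 + 6 + 7) / 6 = 23/6 = 3.8333
  mean(V) = (7 + 5 + 7 + 4 + 5 + 5) / 6 = 33/6 = 5.5

Step 2 — sample variances and covariances s[i,j] = (1/(n-1)) · Σ_k (x_{k,i} - mean_i) · (x_{k,j} - mean_j), with n-1 = 5:
  s[U,U] = ((-0.8333)·(-0.8333) + (0.1667)·(0.1667) + (-2.8333)·(-2.8333) + (-1.8333)·(-1.8333) + (2.1667)·(2.1667) + (3.1667)·(3.1667)) / 5 = 26.8333/5 = 5.3667
  s[U,V] = ((-0.8333)·(1.5) + (0.1667)·(-0.5) + (-2.8333)·(1.5) + (-1.8333)·(-1.5) + (2.1667)·(-0.5) + (3.1667)·(-0.5)) / 5 = -5.5/5 = -1.1
  s[V,V] = ((1.5)·(1.5) + (-0.5)·(-0.5) + (1.5)·(1.5) + (-1.5)·(-1.5) + (-0.5)·(-0.5) + (-0.5)·(-0.5)) / 5 = 7.5/5 = 1.5
  Sample standard deviations s_i = √(s[i,i]):
  s(U) = √(5.3667) = 2.3166
  s(V) = √(1.5) = 1.2247

Step 3 — r_{ij} = s_{ij} / (s_i · s_j):
  r[U,U] = 1 (diagonal).
  r[U,V] = -1.1 / (2.3166 · 1.2247) = -1.1 / 2.8373 = -0.3877
  r[V,V] = 1 (diagonal).

R is symmetric with unit diagonal. Assembling:

R = [[1, -0.3877],
 [-0.3877, 1]]


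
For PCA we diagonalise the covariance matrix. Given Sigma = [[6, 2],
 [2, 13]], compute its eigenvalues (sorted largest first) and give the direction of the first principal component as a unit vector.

Step 1 — characteristic polynomial of 2×2 Sigma:
  det(Sigma - λI) = λ² - trace · λ + det = 0.
  trace = 6 + 13 = 19, det = 6·13 - (2)² = 74.
Step 2 — discriminant:
  Δ = trace² - 4·det = 361 - 296 = 65.
Step 3 — eigenvalues:
  λ = (trace ± √Δ)/2 = (19 ± 8.0623)/2,
  λ_1 = 13.5311,  λ_2 = 5.4689.

Step 4 — unit eigenvector for λ_1: solve (Sigma - λ_1 I)v = 0. First row:
  (6 - 13.5311)·v_x + (2)·v_y = 0, i.e. (-7.5311)·v_x + (2)·v_y = 0,
  so v ∝ (b, λ_1 - a) = (2, 7.5311) = u.
  ||u|| = √((2)² + (7.5311)²) = √(60.7179) ≈ 7.7922,
  v_1 = u/||u|| ≈ (0.2567, 0.9665) (||v_1|| = 1).

λ_1 = 13.5311,  λ_2 = 5.4689;  v_1 ≈ (0.2567, 0.9665)


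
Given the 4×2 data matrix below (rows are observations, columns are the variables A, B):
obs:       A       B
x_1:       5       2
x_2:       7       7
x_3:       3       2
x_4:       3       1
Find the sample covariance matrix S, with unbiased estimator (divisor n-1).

Step 1 — column means:
  mean(A) = (5 + 7 + 3 + 3) / 4 = 18/4 = 4.5
  mean(B) = (2 + 7 + 2 + 1) / 4 = 12/4 = 3

Step 2 — sample covariance S[i,j] = (1/(n-1)) · Σ_k (x_{k,i} - mean_i) · (x_{k,j} - mean_j), with n-1 = 3.
  S[A,A] = ((0.5)·(0.5) + (2.5)·(2.5) + (-1.5)·(-1.5) + (-1.5)·(-1.5)) / 3 = 11/3 = 3.6667
  S[A,B] = ((0.5)·(-1) + (2.5)·(4) + (-1.5)·(-1) + (-1.5)·(-2)) / 3 = 14/3 = 4.6667
  S[B,B] = ((-1)·(-1) + (4)·(4) + (-1)·(-1) + (-2)·(-2)) / 3 = 22/3 = 7.3333

S is symmetric (S[j,i] = S[i,j]). Assembling:

S = [[3.6667, 4.6667],
 [4.6667, 7.3333]]


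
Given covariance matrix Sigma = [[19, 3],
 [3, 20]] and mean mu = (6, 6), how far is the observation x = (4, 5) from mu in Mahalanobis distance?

Step 1 — centre the observation: (x - mu) = (-2, -1).

Step 2 — invert Sigma. det(Sigma) = 19·20 - (3)² = 371.
  Sigma^{-1} = (1/det) · [[d, -b], [-b, a]] = [[0.0539, -0.0081],
 [-0.0081, 0.0512]].

Step 3 — form the quadratic (x - mu)^T · Sigma^{-1} · (x - mu):
  Sigma^{-1} · (x - mu) = (-0.0997, -0.035).
  (x - mu)^T · [Sigma^{-1} · (x - mu)] = (-2)·(-0.0997) + (-1)·(-0.035) = 0.2345.

Step 4 — take square root: d = √(0.2345) ≈ 0.4843.

d(x, mu) = √(0.2345) ≈ 0.4843


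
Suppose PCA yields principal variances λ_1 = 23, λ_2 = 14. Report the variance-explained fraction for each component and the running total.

Step 1 — total variance = trace(Sigma) = Σ λ_i = 23 + 14 = 37.

Step 2 — fraction explained by component i = λ_i / Σ λ:
  PC1: 23/37 = 0.6216
  PC2: 14/37 = 0.3784

Step 3 — cumulative fraction after k components = (λ_1 + ... + λ_k) / Σ λ:
  k = 1: 23/37 = 0.6216
  k = 2: (23 + 14)/37 = 37/37 = 1

Summary (fraction, with percent):

explained: PC1 0.6216 (62.16%), PC2 0.3784 (37.84%);  cumulative: 0.6216, 1


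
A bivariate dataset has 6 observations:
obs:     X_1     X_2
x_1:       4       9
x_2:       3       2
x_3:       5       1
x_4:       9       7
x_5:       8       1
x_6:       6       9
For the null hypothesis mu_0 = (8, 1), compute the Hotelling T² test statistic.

Step 1 — sample mean vector:
  mean(X_1) = (4 + 3 + 5 + 9 + 8 + 6) / 6 = 35/6 = 5.8333
  mean(X_2) = (9 + 2 + 1 + 7 + 1 + 9) / 6 = 29/6 = 4.8333
  x̄ = (5.8333, 4.8333),  deviation x̄ - mu_0 = (5.8333, 4.8333) - (8, 1) = (-2.1667, 3.8333).

Step 2 — sample covariance matrix, S[i,j] = (1/(n-1)) · Σ_k (x_{k,i} - mean_i) · (x_{k,j} - mean_j), divisor n-1 = 5:
  S[X_1,X_1] = ((-1.8333)·(-1.8333) + (-2.8333)·(-2.8333) + (-0.8333)·(-0.8333) + (3.1667)·(3.1667) + (2.1667)·(2.1667) + (0.1667)·(0.1667)) / 5 = 26.8333/5 = 5.3667
  S[X_1,X_2] = ((-1.8333)·(4.1667) + (-2.8333)·(-2.8333) + (-0.8333)·(-3.8333) + (3.1667)·(2.1667) + (2.1667)·(-3.8333) + (0.1667)·(4.1667)) / 5 = 2.8333/5 = 0.5667
  S[X_2,X_2] = ((4.1667)·(4.1667) + (-2.8333)·(-2.8333) + (-3.8333)·(-3.8333) + (2.1667)·(2.1667) + (-3.8333)·(-3.8333) + (4.1667)·(4.1667)) / 5 = 76.8333/5 = 15.3667
  S = [[5.3667, 0.5667],
 [0.5667, 15.3667]].

Step 3 — invert S. det(S) = 5.3667·15.3667 - (0.5667)² = 82.1467.
  S^{-1} = (1/det) · [[d, -b], [-b, a]] = [[0.1871, -0.0069],
 [-0.0069, 0.0653]].

Step 4 — quadratic form (x̄ - mu_0)^T · S^{-1} · (x̄ - mu_0):
  S^{-1} · (x̄ - mu_0) = (-0.4317, 0.2654),
  (x̄ - mu_0)^T · [...] = (-2.1667)·(-0.4317) + (3.8333)·(0.2654) = 1.9527.

Step 5 — scale by n: T² = 6 · 1.9527 = 11.7164.

T² ≈ 11.7164


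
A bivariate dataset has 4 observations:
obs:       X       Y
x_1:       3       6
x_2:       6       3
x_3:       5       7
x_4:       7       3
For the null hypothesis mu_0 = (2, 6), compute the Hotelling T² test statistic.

Step 1 — sample mean vector:
  mean(X) = (3 + 6 + 5 + 7) / 4 = 21/4 = 5.25
  mean(Y) = (6 + 3 + 7 + 3) / 4 = 19/4 = 4.75
  x̄ = (5.25, 4.75),  deviation x̄ - mu_0 = (5.25, 4.75) - (2, 6) = (3.25, -1.25).

Step 2 — sample covariance matrix, S[i,j] = (1/(n-1)) · Σ_k (x_{k,i} - mean_i) · (x_{k,j} - mean_j), divisor n-1 = 3:
  S[X,X] = ((-2.25)·(-2.25) + (0.75)·(0.75) + (-0.25)·(-0.25) + (1.75)·(1.75)) / 3 = 8.75/3 = 2.9167
  S[X,Y] = ((-2.25)·(1.25) + (0.75)·(-1.75) + (-0.25)·(2.25) + (1.75)·(-1.75)) / 3 = -7.75/3 = -2.5833
  S[Y,Y] = ((1.25)·(1.25) + (-1.75)·(-1.75) + (2.25)·(2.25) + (-1.75)·(-1.75)) / 3 = 12.75/3 = 4.25
  S = [[2.9167, -2.5833],
 [-2.5833, 4.25]].

Step 3 — invert S. det(S) = 2.9167·4.25 - (-2.5833)² = 5.7222.
  S^{-1} = (1/det) · [[d, -b], [-b, a]] = [[0.7427, 0.4515],
 [0.4515, 0.5097]].

Step 4 — quadratic form (x̄ - mu_0)^T · S^{-1} · (x̄ - mu_0):
  S^{-1} · (x̄ - mu_0) = (1.8495, 0.8301),
  (x̄ - mu_0)^T · [...] = (3.25)·(1.8495) + (-1.25)·(0.8301) = 4.9733.

Step 5 — scale by n: T² = 4 · 4.9733 = 19.8932.

T² ≈ 19.8932


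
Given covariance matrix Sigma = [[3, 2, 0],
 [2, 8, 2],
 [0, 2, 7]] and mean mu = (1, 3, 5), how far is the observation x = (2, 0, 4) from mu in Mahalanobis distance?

Step 1 — centre the observation: (x - mu) = (1, -3, -1).

Step 2 — invert Sigma (cofactor / det for 3×3, or solve directly):
  Sigma^{-1} = [[0.4062, -0.1094, 0.0312],
 [-0.1094, 0.1641, -0.0469],
 [0.0312, -0.0469, 0.1562]].

Step 3 — form the quadratic (x - mu)^T · Sigma^{-1} · (x - mu):
  Sigma^{-1} · (x - mu) = (0.7031, -0.5547, 0.0156).
  (x - mu)^T · [Sigma^{-1} · (x - mu)] = (1)·(0.7031) + (-3)·(-0.5547) + (-1)·(0.0156) = 2.3516.

Step 4 — take square root: d = √(2.3516) ≈ 1.5335.

d(x, mu) = √(2.3516) ≈ 1.5335


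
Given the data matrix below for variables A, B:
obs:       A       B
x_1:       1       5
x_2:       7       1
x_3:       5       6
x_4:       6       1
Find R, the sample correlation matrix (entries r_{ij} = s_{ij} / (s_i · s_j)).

Step 1 — column means:
  mean(A) = (1 + 7 + 5 + 6) / 4 = 19/4 = 4.75
  mean(B) = (5 + 1 + 6 + 1) / 4 = 13/4 = 3.25

Step 2 — sample variances and covariances s[i,j] = (1/(n-1)) · Σ_k (x_{k,i} - mean_i) · (x_{k,j} - mean_j), with n-1 = 3:
  s[A,A] = ((-3.75)·(-3.75) + (2.25)·(2.25) + (0.25)·(0.25) + (1.25)·(1.25)) / 3 = 20.75/3 = 6.9167
  s[A,B] = ((-3.75)·(1.75) + (2.25)·(-2.25) + (0.25)·(2.75) + (1.25)·(-2.25)) / 3 = -13.75/3 = -4.5833
  s[B,B] = ((1.75)·(1.75) + (-2.25)·(-2.25) + (2.75)·(2.75) + (-2.25)·(-2.25)) / 3 = 20.75/3 = 6.9167
  Sample standard deviations s_i = √(s[i,i]):
  s(A) = √(6.9167) = 2.63
  s(B) = √(6.9167) = 2.63

Step 3 — r_{ij} = s_{ij} / (s_i · s_j):
  r[A,A] = 1 (diagonal).
  r[A,B] = -4.5833 / (2.63 · 2.63) = -4.5833 / 6.9167 = -0.6627
  r[B,B] = 1 (diagonal).

R is symmetric with unit diagonal. Assembling:

R = [[1, -0.6627],
 [-0.6627, 1]]


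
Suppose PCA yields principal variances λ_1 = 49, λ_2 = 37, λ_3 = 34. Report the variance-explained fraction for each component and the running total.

Step 1 — total variance = trace(Sigma) = Σ λ_i = 49 + 37 + 34 = 120.

Step 2 — fraction explained by component i = λ_i / Σ λ:
  PC1: 49/120 = 0.4083
  PC2: 37/120 = 0.3083
  PC3: 34/120 = 0.2833

Step 3 — cumulative fraction after k components = (λ_1 + ... + λ_k) / Σ λ:
  k = 1: 49/120 = 0.4083
  k = 2: (49 + 37)/120 = 86/120 = 0.7167
  k = 3: (49 + 37 + 34)/120 = 120/120 = 1

Summary (fraction, with percent):

explained: PC1 0.4083 (40.83%), PC2 0.3083 (30.83%), PC3 0.2833 (28.33%);  cumulative: 0.4083, 0.7167, 1


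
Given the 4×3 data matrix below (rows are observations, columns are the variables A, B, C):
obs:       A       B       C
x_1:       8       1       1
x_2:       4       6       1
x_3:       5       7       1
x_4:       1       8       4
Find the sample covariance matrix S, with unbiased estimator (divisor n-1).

Step 1 — column means:
  mean(A) = (8 + 4 + 5 + 1) / 4 = 18/4 = 4.5
  mean(B) = (1 + 6 + 7 + 8) / 4 = 22/4 = 5.5
  mean(C) = (1 + 1 + 1 + 4) / 4 = 7/4 = 1.75

Step 2 — sample covariance S[i,j] = (1/(n-1)) · Σ_k (x_{k,i} - mean_i) · (x_{k,j} - mean_j), with n-1 = 3.
  S[A,A] = ((3.5)·(3.5) + (-0.5)·(-0.5) + (0.5)·(0.5) + (-3.5)·(-3.5)) / 3 = 25/3 = 8.3333
  S[A,B] = ((3.5)·(-4.5) + (-0.5)·(0.5) + (0.5)·(1.5) + (-3.5)·(2.5)) / 3 = -24/3 = -8
  S[A,C] = ((3.5)·(-0.75) + (-0.5)·(-0.75) + (0.5)·(-0.75) + (-3.5)·(2.25)) / 3 = -10.5/3 = -3.5
  S[B,B] = ((-4.5)·(-4.5) + (0.5)·(0.5) + (1.5)·(1.5) + (2.5)·(2.5)) / 3 = 29/3 = 9.6667
  S[B,C] = ((-4.5)·(-0.75) + (0.5)·(-0.75) + (1.5)·(-0.75) + (2.5)·(2.25)) / 3 = 7.5/3 = 2.5
  S[C,C] = ((-0.75)·(-0.75) + (-0.75)·(-0.75) + (-0.75)·(-0.75) + (2.25)·(2.25)) / 3 = 6.75/3 = 2.25

S is symmetric (S[j,i] = S[i,j]). Assembling:

S = [[8.3333, -8, -3.5],
 [-8, 9.6667, 2.5],
 [-3.5, 2.5, 2.25]]


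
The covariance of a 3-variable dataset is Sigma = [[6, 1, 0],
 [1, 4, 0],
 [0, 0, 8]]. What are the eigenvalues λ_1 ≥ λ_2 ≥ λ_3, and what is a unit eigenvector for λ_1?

Step 1 — characteristic polynomial p(λ) = det(λI - Sigma) = λ³ - tr·λ² + c_1·λ - det, where tr = trace, c_1 = sum of the principal 2×2 minors, det = det(Sigma):
  tr = 6 + 4 + 8 = 18,
  c_1 = (6·4 - (1)²) + (6·8 - (0)²) + (4·8 - (0)²) = 23 + 48 + 32 = 103,
  det = 6·(4·8 - (0)²) - (1)·((1)·8 - (0)·(0)) + (0)·((1)·(0) - 4·(0)) = 6·(32) - (1)·(8) + (0)·(0) = 184.
  So p(λ) = λ³ - 18λ² + 103λ - 184.
Step 2 — look for an integer root (rational root theorem: any rational root is an integer divisor of 184). Testing λ = 8:
  p(8) = 512 - 1152 + 824 - 184 = 0  ✓
  Dividing out (λ - 8): p(λ) = (λ - 8)(λ² - 10λ + 23).
Step 3 — remaining eigenvalues from the quadratic λ² - 10λ + 23 = 0:
  Δ = 10² - 4·23 = 100 - 92 = 8,  λ = (10 ± √8)/2 = (10 ± 2.8284)/2 ≈ 6.4142 or 3.5858.
  Sorted: λ_1 = 8,  λ_2 = 6.4142,  λ_3 = 3.5858  (check: sum = 18 = tr ✓).

Step 4 — unit eigenvector for λ_1 = 8: v spans the null space of (Sigma - λ_1 I), whose rows are
  r_1 = (-2, 1, 0),  r_2 = (1, -4, 0),  r_3 = (0, 0, 0).
  v is orthogonal to every row, so take v ∝ r_1 × r_2 = ((1)·(0) - (0)·(-4), (0)·(1) - (-2)·(0), (-2)·(-4) - (1)·(1)) = (0, 0, 7).
  Rescale (divide by 7): u = (0, 0, 1).
  ||u|| = √((0)² + (0)² + (1)²) = √(1) = 1,  v_1 = u/||u|| ≈ (0, 0, 1) (||v_1|| = 1).

λ_1 = 8,  λ_2 = 6.4142,  λ_3 = 3.5858;  v_1 ≈ (0, 0, 1)


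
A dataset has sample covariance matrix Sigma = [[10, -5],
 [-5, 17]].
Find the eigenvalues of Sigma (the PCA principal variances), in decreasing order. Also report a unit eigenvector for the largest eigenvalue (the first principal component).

Step 1 — characteristic polynomial of 2×2 Sigma:
  det(Sigma - λI) = λ² - trace · λ + det = 0.
  trace = 10 + 17 = 27, det = 10·17 - (-5)² = 145.
Step 2 — discriminant:
  Δ = trace² - 4·det = 729 - 580 = 149.
Step 3 — eigenvalues:
  λ = (trace ± √Δ)/2 = (27 ± 12.2066)/2,
  λ_1 = 19.6033,  λ_2 = 7.3967.

Step 4 — unit eigenvector for λ_1: solve (Sigma - λ_1 I)v = 0. First row:
  (10 - 19.6033)·v_x + (-5)·v_y = 0, i.e. (-9.6033)·v_x + (-5)·v_y = 0,
  so v ∝ (b, λ_1 - a) = (-5, 9.6033); multiply by -1 so the first entry is positive: u = (5, -9.6033).
  ||u|| = √((5)² + (-9.6033)²) = √(117.2229) ≈ 10.827,
  v_1 = u/||u|| ≈ (0.4618, -0.887) (||v_1|| = 1).

λ_1 = 19.6033,  λ_2 = 7.3967;  v_1 ≈ (0.4618, -0.887)


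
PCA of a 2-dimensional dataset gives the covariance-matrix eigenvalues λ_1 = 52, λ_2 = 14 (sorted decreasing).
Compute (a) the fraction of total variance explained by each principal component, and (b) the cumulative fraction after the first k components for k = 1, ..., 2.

Step 1 — total variance = trace(Sigma) = Σ λ_i = 52 + 14 = 66.

Step 2 — fraction explained by component i = λ_i / Σ λ:
  PC1: 52/66 = 0.7879
  PC2: 14/66 = 0.2121

Step 3 — cumulative fraction after k components = (λ_1 + ... + λ_k) / Σ λ:
  k = 1: 52/66 = 0.7879
  k = 2: (52 + 14)/66 = 66/66 = 1

Summary (fraction, with percent):

explained: PC1 0.7879 (78.79%), PC2 0.2121 (21.21%);  cumulative: 0.7879, 1


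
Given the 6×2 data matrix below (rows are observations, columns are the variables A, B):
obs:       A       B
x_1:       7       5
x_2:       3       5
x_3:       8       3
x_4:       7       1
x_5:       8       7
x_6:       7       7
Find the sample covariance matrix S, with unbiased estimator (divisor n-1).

Step 1 — column means:
  mean(A) = (7 + 3 + 8 + 7 + 8 + 7) / 6 = 40/6 = 6.6667
  mean(B) = (5 + 5 + 3 + 1 + 7 + 7) / 6 = 28/6 = 4.6667

Step 2 — sample covariance S[i,j] = (1/(n-1)) · Σ_k (x_{k,i} - mean_i) · (x_{k,j} - mean_j), with n-1 = 5.
  S[A,A] = ((0.3333)·(0.3333) + (-3.6667)·(-3.6667) + (1.3333)·(1.3333) + (0.3333)·(0.3333) + (1.3333)·(1.3333) + (0.3333)·(0.3333)) / 5 = 17.3333/5 = 3.4667
  S[A,B] = ((0.3333)·(0.3333) + (-3.6667)·(0.3333) + (1.3333)·(-1.6667) + (0.3333)·(-3.6667) + (1.3333)·(2.3333) + (0.3333)·(2.3333)) / 5 = -0.6667/5 = -0.1333
  S[B,B] = ((0.3333)·(0.3333) + (0.3333)·(0.3333) + (-1.6667)·(-1.6667) + (-3.6667)·(-3.6667) + (2.3333)·(2.3333) + (2.3333)·(2.3333)) / 5 = 27.3333/5 = 5.4667

S is symmetric (S[j,i] = S[i,j]). Assembling:

S = [[3.4667, -0.1333],
 [-0.1333, 5.4667]]


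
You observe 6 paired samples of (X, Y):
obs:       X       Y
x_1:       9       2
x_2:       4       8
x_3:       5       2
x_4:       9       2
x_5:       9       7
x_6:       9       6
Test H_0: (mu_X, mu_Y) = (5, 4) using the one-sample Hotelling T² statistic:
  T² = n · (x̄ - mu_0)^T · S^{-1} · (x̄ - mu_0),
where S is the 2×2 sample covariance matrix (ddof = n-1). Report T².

Step 1 — sample mean vector:
  mean(X) = (9 + 4 + 5 + 9 + 9 + 9) / 6 = 45/6 = 7.5
  mean(Y) = (2 + 8 + 2 + 2 + 7 + 6) / 6 = 27/6 = 4.5
  x̄ = (7.5, 4.5),  deviation x̄ - mu_0 = (7.5, 4.5) - (5, 4) = (2.5, 0.5).

Step 2 — sample covariance matrix, S[i,j] = (1/(n-1)) · Σ_k (x_{k,i} - mean_i) · (x_{k,j} - mean_j), divisor n-1 = 5:
  S[X,X] = ((1.5)·(1.5) + (-3.5)·(-3.5) + (-2.5)·(-2.5) + (1.5)·(1.5) + (1.5)·(1.5) + (1.5)·(1.5)) / 5 = 27.5/5 = 5.5
  S[X,Y] = ((1.5)·(-2.5) + (-3.5)·(3.5) + (-2.5)·(-2.5) + (1.5)·(-2.5) + (1.5)·(2.5) + (1.5)·(1.5)) / 5 = -7.5/5 = -1.5
  S[Y,Y] = ((-2.5)·(-2.5) + (3.5)·(3.5) + (-2.5)·(-2.5) + (-2.5)·(-2.5) + (2.5)·(2.5) + (1.5)·(1.5)) / 5 = 39.5/5 = 7.9
  S = [[5.5, -1.5],
 [-1.5, 7.9]].

Step 3 — invert S. det(S) = 5.5·7.9 - (-1.5)² = 41.2.
  S^{-1} = (1/det) · [[d, -b], [-b, a]] = [[0.1917, 0.0364],
 [0.0364, 0.1335]].

Step 4 — quadratic form (x̄ - mu_0)^T · S^{-1} · (x̄ - mu_0):
  S^{-1} · (x̄ - mu_0) = (0.4976, 0.1578),
  (x̄ - mu_0)^T · [...] = (2.5)·(0.4976) + (0.5)·(0.1578) = 1.3228.

Step 5 — scale by n: T² = 6 · 1.3228 = 7.9369.

T² ≈ 7.9369


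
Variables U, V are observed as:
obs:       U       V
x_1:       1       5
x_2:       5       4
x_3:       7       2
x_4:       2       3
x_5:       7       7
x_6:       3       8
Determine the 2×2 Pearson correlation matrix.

Step 1 — column means:
  mean(U) = (1 + 5 + 7 + 2 + 7 + 3) / 6 = 25/6 = 4.1667
  mean(V) = (5 + 4 + 2 + 3 + 7 + 8) / 6 = 29/6 = 4.8333

Step 2 — sample variances and covariances s[i,j] = (1/(n-1)) · Σ_k (x_{k,i} - mean_i) · (x_{k,j} - mean_j), with n-1 = 5:
  s[U,U] = ((-3.1667)·(-3.1667) + (0.8333)·(0.8333) + (2.8333)·(2.8333) + (-2.1667)·(-2.1667) + (2.8333)·(2.8333) + (-1.1667)·(-1.1667)) / 5 = 32.8333/5 = 6.5667
  s[U,V] = ((-3.1667)·(0.1667) + (0.8333)·(-0.8333) + (2.8333)·(-2.8333) + (-2.1667)·(-1.8333) + (2.8333)·(2.1667) + (-1.1667)·(3.1667)) / 5 = -2.8333/5 = -0.5667
  s[V,V] = ((0.1667)·(0.1667) + (-0.8333)·(-0.8333) + (-2.8333)·(-2.8333) + (-1.8333)·(-1.8333) + (2.1667)·(2.1667) + (3.1667)·(3.1667)) / 5 = 26.8333/5 = 5.3667
  Sample standard deviations s_i = √(s[i,i]):
  s(U) = √(6.5667) = 2.5626
  s(V) = √(5.3667) = 2.3166

Step 3 — r_{ij} = s_{ij} / (s_i · s_j):
  r[U,U] = 1 (diagonal).
  r[U,V] = -0.5667 / (2.5626 · 2.3166) = -0.5667 / 5.9364 = -0.0955
  r[V,V] = 1 (diagonal).

R is symmetric with unit diagonal. Assembling:

R = [[1, -0.0955],
 [-0.0955, 1]]


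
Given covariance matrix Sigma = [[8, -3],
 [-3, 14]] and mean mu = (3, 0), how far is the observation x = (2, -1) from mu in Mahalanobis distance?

Step 1 — centre the observation: (x - mu) = (-1, -1).

Step 2 — invert Sigma. det(Sigma) = 8·14 - (-3)² = 103.
  Sigma^{-1} = (1/det) · [[d, -b], [-b, a]] = [[0.1359, 0.0291],
 [0.0291, 0.0777]].

Step 3 — form the quadratic (x - mu)^T · Sigma^{-1} · (x - mu):
  Sigma^{-1} · (x - mu) = (-0.165, -0.1068).
  (x - mu)^T · [Sigma^{-1} · (x - mu)] = (-1)·(-0.165) + (-1)·(-0.1068) = 0.2718.

Step 4 — take square root: d = √(0.2718) ≈ 0.5214.

d(x, mu) = √(0.2718) ≈ 0.5214


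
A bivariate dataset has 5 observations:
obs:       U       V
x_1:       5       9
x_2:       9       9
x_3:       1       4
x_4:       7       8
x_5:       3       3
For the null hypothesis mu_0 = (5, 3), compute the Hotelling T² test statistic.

Step 1 — sample mean vector:
  mean(U) = (5 + 9 + 1 + 7 + 3) / 5 = 25/5 = 5
  mean(V) = (9 + 9 + 4 + 8 + 3) / 5 = 33/5 = 6.6
  x̄ = (5, 6.6),  deviation x̄ - mu_0 = (5, 6.6) - (5, 3) = (0, 3.6).

Step 2 — sample covariance matrix, S[i,j] = (1/(n-1)) · Σ_k (x_{k,i} - mean_i) · (x_{k,j} - mean_j), divisor n-1 = 4:
  S[U,U] = ((0)·(0) + (4)·(4) + (-4)·(-4) + (2)·(2) + (-2)·(-2)) / 4 = 40/4 = 10
  S[U,V] = ((0)·(2.4) + (4)·(2.4) + (-4)·(-2.6) + (2)·(1.4) + (-2)·(-3.6)) / 4 = 30/4 = 7.5
  S[V,V] = ((2.4)·(2.4) + (2.4)·(2.4) + (-2.6)·(-2.6) + (1.4)·(1.4) + (-3.6)·(-3.6)) / 4 = 33.2/4 = 8.3
  S = [[10, 7.5],
 [7.5, 8.3]].

Step 3 — invert S. det(S) = 10·8.3 - (7.5)² = 26.75.
  S^{-1} = (1/det) · [[d, -b], [-b, a]] = [[0.3103, -0.2804],
 [-0.2804, 0.3738]].

Step 4 — quadratic form (x̄ - mu_0)^T · S^{-1} · (x̄ - mu_0):
  S^{-1} · (x̄ - mu_0) = (-1.0093, 1.3458),
  (x̄ - mu_0)^T · [...] = (0)·(-1.0093) + (3.6)·(1.3458) = 4.8449.

Step 5 — scale by n: T² = 5 · 4.8449 = 24.2243.

T² ≈ 24.2243


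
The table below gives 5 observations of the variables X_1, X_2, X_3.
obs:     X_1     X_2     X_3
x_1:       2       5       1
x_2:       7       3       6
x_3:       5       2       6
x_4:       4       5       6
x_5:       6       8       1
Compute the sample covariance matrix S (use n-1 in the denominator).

Step 1 — column means:
  mean(X_1) = (2 + 7 + 5 + 4 + 6) / 5 = 24/5 = 4.8
  mean(X_2) = (5 + 3 + 2 + 5 + 8) / 5 = 23/5 = 4.6
  mean(X_3) = (1 + 6 + 6 + 6 + 1) / 5 = 20/5 = 4

Step 2 — sample covariance S[i,j] = (1/(n-1)) · Σ_k (x_{k,i} - mean_i) · (x_{k,j} - mean_j), with n-1 = 4.
  S[X_1,X_1] = ((-2.8)·(-2.8) + (2.2)·(2.2) + (0.2)·(0.2) + (-0.8)·(-0.8) + (1.2)·(1.2)) / 4 = 14.8/4 = 3.7
  S[X_1,X_2] = ((-2.8)·(0.4) + (2.2)·(-1.6) + (0.2)·(-2.6) + (-0.8)·(0.4) + (1.2)·(3.4)) / 4 = -1.4/4 = -0.35
  S[X_1,X_3] = ((-2.8)·(-3) + (2.2)·(2) + (0.2)·(2) + (-0.8)·(2) + (1.2)·(-3)) / 4 = 8/4 = 2
  S[X_2,X_2] = ((0.4)·(0.4) + (-1.6)·(-1.6) + (-2.6)·(-2.6) + (0.4)·(0.4) + (3.4)·(3.4)) / 4 = 21.2/4 = 5.3
  S[X_2,X_3] = ((0.4)·(-3) + (-1.6)·(2) + (-2.6)·(2) + (0.4)·(2) + (3.4)·(-3)) / 4 = -19/4 = -4.75
  S[X_3,X_3] = ((-3)·(-3) + (2)·(2) + (2)·(2) + (2)·(2) + (-3)·(-3)) / 4 = 30/4 = 7.5

S is symmetric (S[j,i] = S[i,j]). Assembling:

S = [[3.7, -0.35, 2],
 [-0.35, 5.3, -4.75],
 [2, -4.75, 7.5]]


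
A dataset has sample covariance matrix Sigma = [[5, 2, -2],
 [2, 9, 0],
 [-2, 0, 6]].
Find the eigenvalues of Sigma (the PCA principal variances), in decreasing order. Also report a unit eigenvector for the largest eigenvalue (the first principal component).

Step 1 — characteristic polynomial p(λ) = det(λI - Sigma) = λ³ - tr·λ² + c_1·λ - det, where tr = trace, c_1 = sum of the principal 2×2 minors, det = det(Sigma):
  tr = 5 + 9 + 6 = 20,
  c_1 = (5·9 - (2)²) + (5·6 - (-2)²) + (9·6 - (0)²) = 41 + 26 + 54 = 121,
  det = 5·(9·6 - (0)²) - (2)·((2)·6 - (0)·(-2)) + (-2)·((2)·(0) - 9·(-2)) = 5·(54) - (2)·(12) + (-2)·(18) = 210.
  So p(λ) = λ³ - 20λ² + 121λ - 210.
Step 2 — look for an integer root (rational root theorem: any rational root is an integer divisor of 210). Testing λ = 3:
  p(3) = 27 - 180 + 363 - 210 = 0  ✓
  Dividing out (λ - 3): p(λ) = (λ - 3)(λ² - 17λ + 70).
Step 3 — remaining eigenvalues from the quadratic λ² - 17λ + 70 = 0:
  Δ = 17² - 4·70 = 289 - 280 = 9,  λ = (17 ± √9)/2 = (17 ± 3)/2 = 10 or 7.
  Sorted: λ_1 = 10,  λ_2 = 7,  λ_3 = 3  (check: sum = 20 = tr ✓).

Step 4 — unit eigenvector for λ_1 = 10: v spans the null space of (Sigma - λ_1 I), whose rows are
  r_1 = (-5, 2, -2),  r_2 = (2, -1, 0),  r_3 = (-2, 0, -4).
  v is orthogonal to every row, so take v ∝ r_1 × r_2 = ((2)·(0) - (-2)·(-1), (-2)·(2) - (-5)·(0), (-5)·(-1) - (2)·(2)) = (-2, -4, 1).
  Rescale (multiply by -1 so the first nonzero entry is positive): u = (2, 4, -1).
  ||u|| = √((2)² + (4)² + (-1)²) = √(21) ≈ 4.5826,  v_1 = u/||u|| ≈ (0.4364, 0.8729, -0.2182) (||v_1|| = 1).

λ_1 = 10,  λ_2 = 7,  λ_3 = 3;  v_1 ≈ (0.4364, 0.8729, -0.2182)


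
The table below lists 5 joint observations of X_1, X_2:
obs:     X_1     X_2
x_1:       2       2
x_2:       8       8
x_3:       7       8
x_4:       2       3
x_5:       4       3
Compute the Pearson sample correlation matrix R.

Step 1 — column means:
  mean(X_1) = (2 + 8 + 7 + 2 + 4) / 5 = 23/5 = 4.6
  mean(X_2) = (2 + 8 + 8 + 3 + 3) / 5 = 24/5 = 4.8

Step 2 — sample variances and covariances s[i,j] = (1/(n-1)) · Σ_k (x_{k,i} - mean_i) · (x_{k,j} - mean_j), with n-1 = 4:
  s[X_1,X_1] = ((-2.6)·(-2.6) + (3.4)·(3.4) + (2.4)·(2.4) + (-2.6)·(-2.6) + (-0.6)·(-0.6)) / 4 = 31.2/4 = 7.8
  s[X_1,X_2] = ((-2.6)·(-2.8) + (3.4)·(3.2) + (2.4)·(3.2) + (-2.6)·(-1.8) + (-0.6)·(-1.8)) / 4 = 31.6/4 = 7.9
  s[X_2,X_2] = ((-2.8)·(-2.8) + (3.2)·(3.2) + (3.2)·(3.2) + (-1.8)·(-1.8) + (-1.8)·(-1.8)) / 4 = 34.8/4 = 8.7
  Sample standard deviations s_i = √(s[i,i]):
  s(X_1) = √(7.8) = 2.7928
  s(X_2) = √(8.7) = 2.9496

Step 3 — r_{ij} = s_{ij} / (s_i · s_j):
  r[X_1,X_1] = 1 (diagonal).
  r[X_1,X_2] = 7.9 / (2.7928 · 2.9496) = 7.9 / 8.2377 = 0.959
  r[X_2,X_2] = 1 (diagonal).

R is symmetric with unit diagonal. Assembling:

R = [[1, 0.959],
 [0.959, 1]]


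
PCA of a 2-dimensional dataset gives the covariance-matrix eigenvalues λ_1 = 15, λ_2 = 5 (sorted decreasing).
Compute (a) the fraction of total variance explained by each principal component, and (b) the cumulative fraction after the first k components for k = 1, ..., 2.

Step 1 — total variance = trace(Sigma) = Σ λ_i = 15 + 5 = 20.

Step 2 — fraction explained by component i = λ_i / Σ λ:
  PC1: 15/20 = 0.75
  PC2: 5/20 = 0.25

Step 3 — cumulative fraction after k components = (λ_1 + ... + λ_k) / Σ λ:
  k = 1: 15/20 = 0.75
  k = 2: (15 + 5)/20 = 20/20 = 1

Summary (fraction, with percent):

explained: PC1 0.75 (75%), PC2 0.25 (25%);  cumulative: 0.75, 1


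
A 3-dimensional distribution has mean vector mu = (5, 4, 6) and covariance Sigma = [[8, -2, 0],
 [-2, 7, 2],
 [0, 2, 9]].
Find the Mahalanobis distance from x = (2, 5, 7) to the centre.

Step 1 — centre the observation: (x - mu) = (-3, 1, 1).

Step 2 — invert Sigma (cofactor / det for 3×3, or solve directly):
  Sigma^{-1} = [[0.1353, 0.0413, -0.0092],
 [0.0413, 0.1651, -0.0367],
 [-0.0092, -0.0367, 0.1193]].

Step 3 — form the quadratic (x - mu)^T · Sigma^{-1} · (x - mu):
  Sigma^{-1} · (x - mu) = (-0.3739, 0.0046, 0.1101).
  (x - mu)^T · [Sigma^{-1} · (x - mu)] = (-3)·(-0.3739) + (1)·(0.0046) + (1)·(0.1101) = 1.2362.

Step 4 — take square root: d = √(1.2362) ≈ 1.1119.

d(x, mu) = √(1.2362) ≈ 1.1119


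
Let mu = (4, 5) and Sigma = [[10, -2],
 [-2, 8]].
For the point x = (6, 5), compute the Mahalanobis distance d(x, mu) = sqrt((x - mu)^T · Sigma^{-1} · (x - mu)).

Step 1 — centre the observation: (x - mu) = (2, 0).

Step 2 — invert Sigma. det(Sigma) = 10·8 - (-2)² = 76.
  Sigma^{-1} = (1/det) · [[d, -b], [-b, a]] = [[0.1053, 0.0263],
 [0.0263, 0.1316]].

Step 3 — form the quadratic (x - mu)^T · Sigma^{-1} · (x - mu):
  Sigma^{-1} · (x - mu) = (0.2105, 0.0526).
  (x - mu)^T · [Sigma^{-1} · (x - mu)] = (2)·(0.2105) + (0)·(0.0526) = 0.4211.

Step 4 — take square root: d = √(0.4211) ≈ 0.6489.

d(x, mu) = √(0.4211) ≈ 0.6489


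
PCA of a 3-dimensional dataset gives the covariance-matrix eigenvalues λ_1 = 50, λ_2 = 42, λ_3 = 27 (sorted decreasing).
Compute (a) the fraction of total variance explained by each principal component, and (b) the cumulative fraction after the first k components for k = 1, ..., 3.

Step 1 — total variance = trace(Sigma) = Σ λ_i = 50 + 42 + 27 = 119.

Step 2 — fraction explained by component i = λ_i / Σ λ:
  PC1: 50/119 = 0.4202
  PC2: 42/119 = 0.3529
  PC3: 27/119 = 0.2269

Step 3 — cumulative fraction after k components = (λ_1 + ... + λ_k) / Σ λ:
  k = 1: 50/119 = 0.4202
  k = 2: (50 + 42)/119 = 92/119 = 0.7731
  k = 3: (50 + 42 + 27)/119 = 119/119 = 1

Summary (fraction, with percent):

explained: PC1 0.4202 (42.02%), PC2 0.3529 (35.29%), PC3 0.2269 (22.69%);  cumulative: 0.4202, 0.7731, 1


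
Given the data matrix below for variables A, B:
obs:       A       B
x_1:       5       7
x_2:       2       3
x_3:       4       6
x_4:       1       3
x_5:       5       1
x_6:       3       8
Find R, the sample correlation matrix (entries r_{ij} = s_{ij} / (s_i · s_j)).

Step 1 — column means:
  mean(A) = (5 + 2 + 4 + 1 + 5 + 3) / 6 = 20/6 = 3.3333
  mean(B) = (7 + 3 + 6 + 3 + 1 + 8) / 6 = 28/6 = 4.6667

Step 2 — sample variances and covariances s[i,j] = (1/(n-1)) · Σ_k (x_{k,i} - mean_i) · (x_{k,j} - mean_j), with n-1 = 5:
  s[A,A] = ((1.6667)·(1.6667) + (-1.3333)·(-1.3333) + (0.6667)·(0.6667) + (-2.3333)·(-2.3333) + (1.6667)·(1.6667) + (-0.3333)·(-0.3333)) / 5 = 13.3333/5 = 2.6667
  s[A,B] = ((1.6667)·(2.3333) + (-1.3333)·(-1.6667) + (0.6667)·(1.3333) + (-2.3333)·(-1.6667) + (1.6667)·(-3.6667) + (-0.3333)·(3.3333)) / 5 = 3.6667/5 = 0.7333
  s[B,B] = ((2.3333)·(2.3333) + (-1.6667)·(-1.6667) + (1.3333)·(1.3333) + (-1.6667)·(-1.6667) + (-3.6667)·(-3.6667) + (3.3333)·(3.3333)) / 5 = 37.3333/5 = 7.4667
  Sample standard deviations s_i = √(s[i,i]):
  s(A) = √(2.6667) = 1.633
  s(B) = √(7.4667) = 2.7325

Step 3 — r_{ij} = s_{ij} / (s_i · s_j):
  r[A,A] = 1 (diagonal).
  r[A,B] = 0.7333 / (1.633 · 2.7325) = 0.7333 / 4.4622 = 0.1643
  r[B,B] = 1 (diagonal).

R is symmetric with unit diagonal. Assembling:

R = [[1, 0.1643],
 [0.1643, 1]]


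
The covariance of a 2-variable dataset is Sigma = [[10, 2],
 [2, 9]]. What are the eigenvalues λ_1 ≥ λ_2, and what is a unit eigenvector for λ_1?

Step 1 — characteristic polynomial of 2×2 Sigma:
  det(Sigma - λI) = λ² - trace · λ + det = 0.
  trace = 10 + 9 = 19, det = 10·9 - (2)² = 86.
Step 2 — discriminant:
  Δ = trace² - 4·det = 361 - 344 = 17.
Step 3 — eigenvalues:
  λ = (trace ± √Δ)/2 = (19 ± 4.1231)/2,
  λ_1 = 11.5616,  λ_2 = 7.4384.

Step 4 — unit eigenvector for λ_1: solve (Sigma - λ_1 I)v = 0. First row:
  (10 - 11.5616)·v_x + (2)·v_y = 0, i.e. (-1.5616)·v_x + (2)·v_y = 0,
  so v ∝ (b, λ_1 - a) = (2, 1.5616) = u.
  ||u|| = √((2)² + (1.5616)²) = √(6.4384) ≈ 2.5374,
  v_1 = u/||u|| ≈ (0.7882, 0.6154) (||v_1|| = 1).

λ_1 = 11.5616,  λ_2 = 7.4384;  v_1 ≈ (0.7882, 0.6154)


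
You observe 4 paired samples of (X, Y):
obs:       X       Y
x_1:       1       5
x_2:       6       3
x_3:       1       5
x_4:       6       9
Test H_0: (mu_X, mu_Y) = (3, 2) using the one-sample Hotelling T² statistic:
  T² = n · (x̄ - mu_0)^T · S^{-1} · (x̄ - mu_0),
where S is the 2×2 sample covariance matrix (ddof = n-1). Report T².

Step 1 — sample mean vector:
  mean(X) = (1 + 6 + 1 + 6) / 4 = 14/4 = 3.5
  mean(Y) = (5 + 3 + 5 + 9) / 4 = 22/4 = 5.5
  x̄ = (3.5, 5.5),  deviation x̄ - mu_0 = (3.5, 5.5) - (3, 2) = (0.5, 3.5).

Step 2 — sample covariance matrix, S[i,j] = (1/(n-1)) · Σ_k (x_{k,i} - mean_i) · (x_{k,j} - mean_j), divisor n-1 = 3:
  S[X,X] = ((-2.5)·(-2.5) + (2.5)·(2.5) + (-2.5)·(-2.5) + (2.5)·(2.5)) / 3 = 25/3 = 8.3333
  S[X,Y] = ((-2.5)·(-0.5) + (2.5)·(-2.5) + (-2.5)·(-0.5) + (2.5)·(3.5)) / 3 = 5/3 = 1.6667
  S[Y,Y] = ((-0.5)·(-0.5) + (-2.5)·(-2.5) + (-0.5)·(-0.5) + (3.5)·(3.5)) / 3 = 19/3 = 6.3333
  S = [[8.3333, 1.6667],
 [1.6667, 6.3333]].

Step 3 — invert S. det(S) = 8.3333·6.3333 - (1.6667)² = 50.
  S^{-1} = (1/det) · [[d, -b], [-b, a]] = [[0.1267, -0.0333],
 [-0.0333, 0.1667]].

Step 4 — quadratic form (x̄ - mu_0)^T · S^{-1} · (x̄ - mu_0):
  S^{-1} · (x̄ - mu_0) = (-0.0533, 0.5667),
  (x̄ - mu_0)^T · [...] = (0.5)·(-0.0533) + (3.5)·(0.5667) = 1.9567.

Step 5 — scale by n: T² = 4 · 1.9567 = 7.8267.

T² ≈ 7.8267


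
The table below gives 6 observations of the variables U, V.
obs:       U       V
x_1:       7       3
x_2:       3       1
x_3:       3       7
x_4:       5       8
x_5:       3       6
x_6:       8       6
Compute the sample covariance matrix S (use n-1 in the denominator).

Step 1 — column means:
  mean(U) = (7 + 3 + 3 + 5 + 3 + 8) / 6 = 29/6 = 4.8333
  mean(V) = (3 + 1 + 7 + 8 + 6 + 6) / 6 = 31/6 = 5.1667

Step 2 — sample covariance S[i,j] = (1/(n-1)) · Σ_k (x_{k,i} - mean_i) · (x_{k,j} - mean_j), with n-1 = 5.
  S[U,U] = ((2.1667)·(2.1667) + (-1.8333)·(-1.8333) + (-1.8333)·(-1.8333) + (0.1667)·(0.1667) + (-1.8333)·(-1.8333) + (3.1667)·(3.1667)) / 5 = 24.8333/5 = 4.9667
  S[U,V] = ((2.1667)·(-2.1667) + (-1.8333)·(-4.1667) + (-1.8333)·(1.8333) + (0.1667)·(2.8333) + (-1.8333)·(0.8333) + (3.1667)·(0.8333)) / 5 = 1.1667/5 = 0.2333
  S[V,V] = ((-2.1667)·(-2.1667) + (-4.1667)·(-4.1667) + (1.8333)·(1.8333) + (2.8333)·(2.8333) + (0.8333)·(0.8333) + (0.8333)·(0.8333)) / 5 = 34.8333/5 = 6.9667

S is symmetric (S[j,i] = S[i,j]). Assembling:

S = [[4.9667, 0.2333],
 [0.2333, 6.9667]]


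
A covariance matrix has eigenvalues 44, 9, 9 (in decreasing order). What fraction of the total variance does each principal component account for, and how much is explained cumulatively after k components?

Step 1 — total variance = trace(Sigma) = Σ λ_i = 44 + 9 + 9 = 62.

Step 2 — fraction explained by component i = λ_i / Σ λ:
  PC1: 44/62 = 0.7097
  PC2: 9/62 = 0.1452
  PC3: 9/62 = 0.1452

Step 3 — cumulative fraction after k components = (λ_1 + ... + λ_k) / Σ λ:
  k = 1: 44/62 = 0.7097
  k = 2: (44 + 9)/62 = 53/62 = 0.8548
  k = 3: (44 + 9 + 9)/62 = 62/62 = 1

Summary (fraction, with percent):

explained: PC1 0.7097 (70.97%), PC2 0.1452 (14.52%), PC3 0.1452 (14.52%);  cumulative: 0.7097, 0.8548, 1


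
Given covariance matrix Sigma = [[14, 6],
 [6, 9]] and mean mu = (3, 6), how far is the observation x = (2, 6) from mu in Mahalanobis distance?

Step 1 — centre the observation: (x - mu) = (-1, 0).

Step 2 — invert Sigma. det(Sigma) = 14·9 - (6)² = 90.
  Sigma^{-1} = (1/det) · [[d, -b], [-b, a]] = [[0.1, -0.0667],
 [-0.0667, 0.1556]].

Step 3 — form the quadratic (x - mu)^T · Sigma^{-1} · (x - mu):
  Sigma^{-1} · (x - mu) = (-0.1, 0.0667).
  (x - mu)^T · [Sigma^{-1} · (x - mu)] = (-1)·(-0.1) + (0)·(0.0667) = 0.1.

Step 4 — take square root: d = √(0.1) ≈ 0.3162.

d(x, mu) = √(0.1) ≈ 0.3162


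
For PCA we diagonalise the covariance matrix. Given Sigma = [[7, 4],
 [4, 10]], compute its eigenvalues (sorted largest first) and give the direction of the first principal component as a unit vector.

Step 1 — characteristic polynomial of 2×2 Sigma:
  det(Sigma - λI) = λ² - trace · λ + det = 0.
  trace = 7 + 10 = 17, det = 7·10 - (4)² = 54.
Step 2 — discriminant:
  Δ = trace² - 4·det = 289 - 216 = 73.
Step 3 — eigenvalues:
  λ = (trace ± √Δ)/2 = (17 ± 8.544)/2,
  λ_1 = 12.772,  λ_2 = 4.228.

Step 4 — unit eigenvector for λ_1: solve (Sigma - λ_1 I)v = 0. First row:
  (7 - 12.772)·v_x + (4)·v_y = 0, i.e. (-5.772)·v_x + (4)·v_y = 0,
  so v ∝ (b, λ_1 - a) = (4, 5.772) = u.
  ||u|| = √((4)² + (5.772)²) = √(49.316) ≈ 7.0225,
  v_1 = u/||u|| ≈ (0.5696, 0.8219) (||v_1|| = 1).

λ_1 = 12.772,  λ_2 = 4.228;  v_1 ≈ (0.5696, 0.8219)


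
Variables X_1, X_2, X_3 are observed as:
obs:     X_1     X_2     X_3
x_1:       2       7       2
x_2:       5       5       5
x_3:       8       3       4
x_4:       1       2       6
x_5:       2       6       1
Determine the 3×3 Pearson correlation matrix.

Step 1 — column means:
  mean(X_1) = (2 + 5 + 8 + 1 + 2) / 5 = 18/5 = 3.6
  mean(X_2) = (7 + 5 + 3 + 2 + 6) / 5 = 23/5 = 4.6
  mean(X_3) = (2 + 5 + 4 + 6 + 1) / 5 = 18/5 = 3.6

Step 2 — sample variances and covariances s[i,j] = (1/(n-1)) · Σ_k (x_{k,i} - mean_i) · (x_{k,j} - mean_j), with n-1 = 4:
  s[X_1,X_1] = ((-1.6)·(-1.6) + (1.4)·(1.4) + (4.4)·(4.4) + (-2.6)·(-2.6) + (-1.6)·(-1.6)) / 4 = 33.2/4 = 8.3
  s[X_1,X_2] = ((-1.6)·(2.4) + (1.4)·(0.4) + (4.4)·(-1.6) + (-2.6)·(-2.6) + (-1.6)·(1.4)) / 4 = -5.8/4 = -1.45
  s[X_1,X_3] = ((-1.6)·(-1.6) + (1.4)·(1.4) + (4.4)·(0.4) + (-2.6)·(2.4) + (-1.6)·(-2.6)) / 4 = 4.2/4 = 1.05
  s[X_2,X_2] = ((2.4)·(2.4) + (0.4)·(0.4) + (-1.6)·(-1.6) + (-2.6)·(-2.6) + (1.4)·(1.4)) / 4 = 17.2/4 = 4.3
  s[X_2,X_3] = ((2.4)·(-1.6) + (0.4)·(1.4) + (-1.6)·(0.4) + (-2.6)·(2.4) + (1.4)·(-2.6)) / 4 = -13.8/4 = -3.45
  s[X_3,X_3] = ((-1.6)·(-1.6) + (1.4)·(1.4) + (0.4)·(0.4) + (2.4)·(2.4) + (-2.6)·(-2.6)) / 4 = 17.2/4 = 4.3
  Sample standard deviations s_i = √(s[i,i]):
  s(X_1) = √(8.3) = 2.881
  s(X_2) = √(4.3) = 2.0736
  s(X_3) = √(4.3) = 2.0736

Step 3 — r_{ij} = s_{ij} / (s_i · s_j):
  r[X_1,X_1] = 1 (diagonal).
  r[X_1,X_2] = -1.45 / (2.881 · 2.0736) = -1.45 / 5.9741 = -0.2427
  r[X_1,X_3] = 1.05 / (2.881 · 2.0736) = 1.05 / 5.9741 = 0.1758
  r[X_2,X_2] = 1 (diagonal).
  r[X_2,X_3] = -3.45 / (2.0736 · 2.0736) = -3.45 / 4.3 = -0.8023
  r[X_3,X_3] = 1 (diagonal).

R is symmetric with unit diagonal. Assembling:

R = [[1, -0.2427, 0.1758],
 [-0.2427, 1, -0.8023],
 [0.1758, -0.8023, 1]]


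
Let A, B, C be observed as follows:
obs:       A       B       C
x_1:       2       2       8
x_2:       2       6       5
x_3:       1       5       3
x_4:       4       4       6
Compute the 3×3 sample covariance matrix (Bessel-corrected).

Step 1 — column means:
  mean(A) = (2 + 2 + 1 + 4) / 4 = 9/4 = 2.25
  mean(B) = (2 + 6 + 5 + 4) / 4 = 17/4 = 4.25
  mean(C) = (8 + 5 + 3 + 6) / 4 = 22/4 = 5.5

Step 2 — sample covariance S[i,j] = (1/(n-1)) · Σ_k (x_{k,i} - mean_i) · (x_{k,j} - mean_j), with n-1 = 3.
  S[A,A] = ((-0.25)·(-0.25) + (-0.25)·(-0.25) + (-1.25)·(-1.25) + (1.75)·(1.75)) / 3 = 4.75/3 = 1.5833
  S[A,B] = ((-0.25)·(-2.25) + (-0.25)·(1.75) + (-1.25)·(0.75) + (1.75)·(-0.25)) / 3 = -1.25/3 = -0.4167
  S[A,C] = ((-0.25)·(2.5) + (-0.25)·(-0.5) + (-1.25)·(-2.5) + (1.75)·(0.5)) / 3 = 3.5/3 = 1.1667
  S[B,B] = ((-2.25)·(-2.25) + (1.75)·(1.75) + (0.75)·(0.75) + (-0.25)·(-0.25)) / 3 = 8.75/3 = 2.9167
  S[B,C] = ((-2.25)·(2.5) + (1.75)·(-0.5) + (0.75)·(-2.5) + (-0.25)·(0.5)) / 3 = -8.5/3 = -2.8333
  S[C,C] = ((2.5)·(2.5) + (-0.5)·(-0.5) + (-2.5)·(-2.5) + (0.5)·(0.5)) / 3 = 13/3 = 4.3333

S is symmetric (S[j,i] = S[i,j]). Assembling:

S = [[1.5833, -0.4167, 1.1667],
 [-0.4167, 2.9167, -2.8333],
 [1.1667, -2.8333, 4.3333]]


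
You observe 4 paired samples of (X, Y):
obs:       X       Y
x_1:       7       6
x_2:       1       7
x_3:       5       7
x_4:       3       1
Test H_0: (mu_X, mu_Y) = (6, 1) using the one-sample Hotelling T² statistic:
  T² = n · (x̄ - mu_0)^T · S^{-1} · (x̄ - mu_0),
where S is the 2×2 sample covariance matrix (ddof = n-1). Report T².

Step 1 — sample mean vector:
  mean(X) = (7 + 1 + 5 + 3) / 4 = 16/4 = 4
  mean(Y) = (6 + 7 + 7 + 1) / 4 = 21/4 = 5.25
  x̄ = (4, 5.25),  deviation x̄ - mu_0 = (4, 5.25) - (6, 1) = (-2, 4.25).

Step 2 — sample covariance matrix, S[i,j] = (1/(n-1)) · Σ_k (x_{k,i} - mean_i) · (x_{k,j} - mean_j), divisor n-1 = 3:
  S[X,X] = ((3)·(3) + (-3)·(-3) + (1)·(1) + (-1)·(-1)) / 3 = 20/3 = 6.6667
  S[X,Y] = ((3)·(0.75) + (-3)·(1.75) + (1)·(1.75) + (-1)·(-4.25)) / 3 = 3/3 = 1
  S[Y,Y] = ((0.75)·(0.75) + (1.75)·(1.75) + (1.75)·(1.75) + (-4.25)·(-4.25)) / 3 = 24.75/3 = 8.25
  S = [[6.6667, 1],
 [1, 8.25]].

Step 3 — invert S. det(S) = 6.6667·8.25 - (1)² = 54.
  S^{-1} = (1/det) · [[d, -b], [-b, a]] = [[0.1528, -0.0185],
 [-0.0185, 0.1235]].

Step 4 — quadratic form (x̄ - mu_0)^T · S^{-1} · (x̄ - mu_0):
  S^{-1} · (x̄ - mu_0) = (-0.3843, 0.5617),
  (x̄ - mu_0)^T · [...] = (-2)·(-0.3843) + (4.25)·(0.5617) = 3.1559.

Step 5 — scale by n: T² = 4 · 3.1559 = 12.6235.

T² ≈ 12.6235


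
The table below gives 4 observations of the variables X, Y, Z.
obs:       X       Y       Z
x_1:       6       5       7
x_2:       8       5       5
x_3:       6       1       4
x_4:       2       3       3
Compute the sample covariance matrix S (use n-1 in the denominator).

Step 1 — column means:
  mean(X) = (6 + 8 + 6 + 2) / 4 = 22/4 = 5.5
  mean(Y) = (5 + 5 + 1 + 3) / 4 = 14/4 = 3.5
  mean(Z) = (7 + 5 + 4 + 3) / 4 = 19/4 = 4.75

Step 2 — sample covariance S[i,j] = (1/(n-1)) · Σ_k (x_{k,i} - mean_i) · (x_{k,j} - mean_j), with n-1 = 3.
  S[X,X] = ((0.5)·(0.5) + (2.5)·(2.5) + (0.5)·(0.5) + (-3.5)·(-3.5)) / 3 = 19/3 = 6.3333
  S[X,Y] = ((0.5)·(1.5) + (2.5)·(1.5) + (0.5)·(-2.5) + (-3.5)·(-0.5)) / 3 = 5/3 = 1.6667
  S[X,Z] = ((0.5)·(2.25) + (2.5)·(0.25) + (0.5)·(-0.75) + (-3.5)·(-1.75)) / 3 = 7.5/3 = 2.5
  S[Y,Y] = ((1.5)·(1.5) + (1.5)·(1.5) + (-2.5)·(-2.5) + (-0.5)·(-0.5)) / 3 = 11/3 = 3.6667
  S[Y,Z] = ((1.5)·(2.25) + (1.5)·(0.25) + (-2.5)·(-0.75) + (-0.5)·(-1.75)) / 3 = 6.5/3 = 2.1667
  S[Z,Z] = ((2.25)·(2.25) + (0.25)·(0.25) + (-0.75)·(-0.75) + (-1.75)·(-1.75)) / 3 = 8.75/3 = 2.9167

S is symmetric (S[j,i] = S[i,j]). Assembling:

S = [[6.3333, 1.6667, 2.5],
 [1.6667, 3.6667, 2.1667],
 [2.5, 2.1667, 2.9167]]


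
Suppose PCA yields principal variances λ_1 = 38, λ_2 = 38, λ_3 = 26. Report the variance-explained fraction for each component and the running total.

Step 1 — total variance = trace(Sigma) = Σ λ_i = 38 + 38 + 26 = 102.

Step 2 — fraction explained by component i = λ_i / Σ λ:
  PC1: 38/102 = 0.3725
  PC2: 38/102 = 0.3725
  PC3: 26/102 = 0.2549

Step 3 — cumulative fraction after k components = (λ_1 + ... + λ_k) / Σ λ:
  k = 1: 38/102 = 0.3725
  k = 2: (38 + 38)/102 = 76/102 = 0.7451
  k = 3: (38 + 38 + 26)/102 = 102/102 = 1

Summary (fraction, with percent):

explained: PC1 0.3725 (37.25%), PC2 0.3725 (37.25%), PC3 0.2549 (25.49%);  cumulative: 0.3725, 0.7451, 1
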